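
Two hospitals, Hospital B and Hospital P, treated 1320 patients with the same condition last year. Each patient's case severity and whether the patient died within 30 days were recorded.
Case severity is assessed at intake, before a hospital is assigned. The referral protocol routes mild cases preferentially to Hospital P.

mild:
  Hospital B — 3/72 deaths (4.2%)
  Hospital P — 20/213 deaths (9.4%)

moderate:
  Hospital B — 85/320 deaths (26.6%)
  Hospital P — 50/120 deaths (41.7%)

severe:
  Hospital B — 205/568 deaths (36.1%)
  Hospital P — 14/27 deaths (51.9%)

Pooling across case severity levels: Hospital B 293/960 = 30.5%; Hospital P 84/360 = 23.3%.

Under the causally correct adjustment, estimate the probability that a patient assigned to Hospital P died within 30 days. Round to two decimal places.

Case severity is set before the hospital has any effect — it is not caused by the hospital — and it independently drives the outcome. That makes it a confounder, so the causal comparison is within case severity levels.
Standardising Hospital P to the population case severity mix: 0.216·20/213 + 0.333·50/120 + 0.451·14/27 = 0.393.

0.39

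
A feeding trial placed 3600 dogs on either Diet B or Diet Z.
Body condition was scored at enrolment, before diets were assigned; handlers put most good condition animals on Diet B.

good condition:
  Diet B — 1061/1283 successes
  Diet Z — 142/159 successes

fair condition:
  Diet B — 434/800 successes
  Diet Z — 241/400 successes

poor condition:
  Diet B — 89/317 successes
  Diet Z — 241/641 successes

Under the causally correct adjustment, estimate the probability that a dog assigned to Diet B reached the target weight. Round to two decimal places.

0.59

Since starting body condition is a pre-existing factor (not a product of the diet) and it affects the outcome on its own, it is a confounder. The stratified rates, not the pooled rate, identify the causal effect.
Standardising Diet B to the population starting body condition mix: 0.401·1061/1283 + 0.333·434/800 + 0.266·89/317 = 0.587.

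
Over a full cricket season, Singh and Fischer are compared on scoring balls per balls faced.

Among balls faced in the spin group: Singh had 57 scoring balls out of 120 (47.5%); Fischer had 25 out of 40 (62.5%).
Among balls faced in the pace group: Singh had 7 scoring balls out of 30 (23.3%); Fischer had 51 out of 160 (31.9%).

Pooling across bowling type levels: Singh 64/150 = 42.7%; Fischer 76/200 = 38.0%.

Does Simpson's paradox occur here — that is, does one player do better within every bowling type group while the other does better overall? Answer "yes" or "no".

Within each bowling type level (spin 47.5% vs 62.5%; pace 23.3% vs 31.9%), Fischer has the higher rate every time. Pooled: 42.7% vs 38.0% — Singh has the higher rate overall. The two comparisons disagree.

yes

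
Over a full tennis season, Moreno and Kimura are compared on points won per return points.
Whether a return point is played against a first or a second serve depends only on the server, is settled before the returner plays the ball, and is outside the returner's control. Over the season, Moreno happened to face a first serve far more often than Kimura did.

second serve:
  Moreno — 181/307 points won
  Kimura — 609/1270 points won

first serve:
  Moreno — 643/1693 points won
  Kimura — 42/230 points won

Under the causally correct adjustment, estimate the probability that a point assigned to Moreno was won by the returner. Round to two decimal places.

Serve type differs across players for reasons unrelated to any effect of the player itself, and it separately predicts the outcome — a classic confounder. We must compare within serve type levels.
Standardising Moreno to the population serve type mix: 0.451·181/307 + 0.549·643/1693 = 0.474.

0.47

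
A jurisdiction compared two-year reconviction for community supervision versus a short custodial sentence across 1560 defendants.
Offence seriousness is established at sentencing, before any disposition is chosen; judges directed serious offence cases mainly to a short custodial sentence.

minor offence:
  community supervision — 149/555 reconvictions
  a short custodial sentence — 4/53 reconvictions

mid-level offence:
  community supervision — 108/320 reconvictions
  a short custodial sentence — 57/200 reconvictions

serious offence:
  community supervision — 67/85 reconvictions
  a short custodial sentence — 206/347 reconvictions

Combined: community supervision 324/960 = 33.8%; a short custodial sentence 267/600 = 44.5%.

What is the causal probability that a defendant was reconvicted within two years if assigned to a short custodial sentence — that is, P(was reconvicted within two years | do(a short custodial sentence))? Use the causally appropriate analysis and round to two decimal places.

0.29

a short custodial sentence is lower inside every offence seriousness stratum but community supervision is lower in aggregate. Whether to stratify depends on how offence seriousness relates to the disposition.
Offence seriousness is set before the disposition has any effect — it is not caused by the disposition — and it independently drives the outcome. That makes it a confounder, so the causal comparison is within offence seriousness levels.
Standardising a short custodial sentence to the population offence seriousness mix: 0.390·4/53 + 0.333·57/200 + 0.277·206/347 = 0.289.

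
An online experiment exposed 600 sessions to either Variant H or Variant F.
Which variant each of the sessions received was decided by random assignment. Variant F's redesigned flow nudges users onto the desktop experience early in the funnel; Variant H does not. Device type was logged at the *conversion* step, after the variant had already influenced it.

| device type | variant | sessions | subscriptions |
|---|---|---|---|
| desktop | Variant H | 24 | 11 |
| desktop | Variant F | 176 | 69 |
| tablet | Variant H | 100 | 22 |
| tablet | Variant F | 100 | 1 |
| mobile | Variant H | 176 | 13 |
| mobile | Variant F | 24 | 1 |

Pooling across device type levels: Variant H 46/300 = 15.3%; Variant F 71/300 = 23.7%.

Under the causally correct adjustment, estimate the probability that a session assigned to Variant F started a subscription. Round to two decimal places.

The device type-specific comparison favours Variant H throughout, but the pooled figures favour Variant F. The question is whether to condition on device type.
Device type is recorded after the variant and is itself shifted by it — it sits on the causal path from variant to outcome. Conditioning on a mediator would strip out part of the effect we want; the pooled comparison gives the total causal effect.
So P(outcome | do(Variant F)) is just the pooled rate for Variant F: 71/300 = 0.237.

0.24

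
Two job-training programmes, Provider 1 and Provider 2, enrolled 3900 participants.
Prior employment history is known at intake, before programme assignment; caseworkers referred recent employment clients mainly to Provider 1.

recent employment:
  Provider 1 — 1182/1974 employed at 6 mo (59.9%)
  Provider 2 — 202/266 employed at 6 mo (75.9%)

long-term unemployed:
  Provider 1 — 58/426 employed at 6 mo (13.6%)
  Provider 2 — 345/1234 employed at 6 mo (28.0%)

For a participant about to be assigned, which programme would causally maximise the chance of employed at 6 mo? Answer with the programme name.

Provider 2

Nothing the programme does changes prior employment history; the imbalance is an allocation artefact. With prior employment history also predicting the outcome, the pooled figure is confounded, and the within-stratum comparison is the causal one.
Within each level — recent employment: 59.9% vs 75.9%; long-term unemployed: 13.6% vs 28.0% — Provider 2 is higher every time.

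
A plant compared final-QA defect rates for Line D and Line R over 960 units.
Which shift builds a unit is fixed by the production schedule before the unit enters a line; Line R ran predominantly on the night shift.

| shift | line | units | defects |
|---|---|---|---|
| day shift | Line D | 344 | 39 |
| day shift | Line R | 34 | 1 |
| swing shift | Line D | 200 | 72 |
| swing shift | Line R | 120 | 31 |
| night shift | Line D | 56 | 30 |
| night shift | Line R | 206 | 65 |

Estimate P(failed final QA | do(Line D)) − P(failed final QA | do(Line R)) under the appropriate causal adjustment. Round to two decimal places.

Line R is lower inside every shift stratum but Line D is lower in aggregate. Whether to stratify depends on how shift relates to the line.
Shift satisfies the back-door criterion: it is not a descendant of the line, and it blocks the spurious path from line to outcome. Adjusting for it (i.e., using the within-shift rates) gives the causal effect.
Adjusting over the population distribution of shift: 0.394·(0.113−0.029) + 0.333·(0.360−0.258) + 0.273·(0.536−0.316) = +0.127.

+0.13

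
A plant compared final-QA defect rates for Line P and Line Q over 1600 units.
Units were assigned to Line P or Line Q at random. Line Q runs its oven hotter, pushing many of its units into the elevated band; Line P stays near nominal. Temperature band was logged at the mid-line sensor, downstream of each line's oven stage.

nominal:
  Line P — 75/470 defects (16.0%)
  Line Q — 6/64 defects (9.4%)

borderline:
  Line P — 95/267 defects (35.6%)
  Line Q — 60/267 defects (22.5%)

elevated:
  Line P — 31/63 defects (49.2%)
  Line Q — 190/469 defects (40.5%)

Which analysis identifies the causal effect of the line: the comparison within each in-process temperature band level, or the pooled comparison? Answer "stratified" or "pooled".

pooled

In-process temperature band is recorded after the line and is itself shifted by it — it sits on the causal path from line to outcome. Conditioning on a mediator would strip out part of the effect we want; the pooled comparison gives the total causal effect.
Pooled: Line P 25.1% vs Line Q 32.0%; Line P is lower overall.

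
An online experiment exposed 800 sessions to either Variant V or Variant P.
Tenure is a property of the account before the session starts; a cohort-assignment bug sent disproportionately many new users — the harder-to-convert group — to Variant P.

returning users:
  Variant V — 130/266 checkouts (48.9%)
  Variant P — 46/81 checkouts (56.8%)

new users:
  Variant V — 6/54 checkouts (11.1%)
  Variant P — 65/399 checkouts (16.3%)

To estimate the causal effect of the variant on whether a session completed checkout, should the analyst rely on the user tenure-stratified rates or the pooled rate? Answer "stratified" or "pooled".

User tenure satisfies the back-door criterion: it is not a descendant of the variant, and it blocks the spurious path from variant to outcome. Adjusting for it (i.e., using the within-user tenure rates) gives the causal effect.
Within each level — returning users: 48.9% vs 56.8%; new users: 11.1% vs 16.3% — Variant P is higher every time.

stratified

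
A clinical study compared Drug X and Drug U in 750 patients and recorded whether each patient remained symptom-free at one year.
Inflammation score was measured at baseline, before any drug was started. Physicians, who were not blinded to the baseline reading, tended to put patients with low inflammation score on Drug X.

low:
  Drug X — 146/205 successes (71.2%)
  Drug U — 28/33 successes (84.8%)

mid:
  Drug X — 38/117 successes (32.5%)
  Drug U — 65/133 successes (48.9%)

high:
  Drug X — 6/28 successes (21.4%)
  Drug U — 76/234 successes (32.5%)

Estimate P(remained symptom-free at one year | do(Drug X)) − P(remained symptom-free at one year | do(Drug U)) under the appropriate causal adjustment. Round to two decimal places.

-0.14

Since inflammation score is a pre-existing factor (not a product of the drug) and it affects the outcome on its own, it is a confounder. The stratified rates, not the pooled rate, identify the causal effect.
Adjusting over the population distribution of inflammation score: 0.317·(0.712−0.848) + 0.333·(0.325−0.489) + 0.349·(0.214−0.325) = -0.136.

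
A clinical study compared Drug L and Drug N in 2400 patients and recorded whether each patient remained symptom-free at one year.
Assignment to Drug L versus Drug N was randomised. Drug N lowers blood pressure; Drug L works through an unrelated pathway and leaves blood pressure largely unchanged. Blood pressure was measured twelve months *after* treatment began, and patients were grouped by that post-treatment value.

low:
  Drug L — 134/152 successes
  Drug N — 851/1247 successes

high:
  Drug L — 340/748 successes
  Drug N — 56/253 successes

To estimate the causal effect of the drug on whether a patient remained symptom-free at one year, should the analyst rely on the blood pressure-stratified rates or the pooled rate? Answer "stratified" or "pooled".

pooled

Blood pressure is downstream of the drug. One should not condition on a consequence of treatment, so the overall rates are the right comparison.
Pooled: Drug L 52.7% vs Drug N 60.5%; Drug N is higher overall.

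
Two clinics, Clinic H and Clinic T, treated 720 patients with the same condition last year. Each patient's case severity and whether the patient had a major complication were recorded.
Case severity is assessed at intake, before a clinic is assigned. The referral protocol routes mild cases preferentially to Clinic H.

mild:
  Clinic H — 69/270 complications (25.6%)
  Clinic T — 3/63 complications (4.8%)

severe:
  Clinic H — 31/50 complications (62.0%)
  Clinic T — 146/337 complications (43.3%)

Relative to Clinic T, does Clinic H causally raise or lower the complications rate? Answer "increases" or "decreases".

Clinic T is lower inside every case severity stratum but Clinic H is lower in aggregate. Whether to stratify depends on how case severity relates to the clinic.
Nothing the clinic does changes case severity; the imbalance is an allocation artefact. With case severity also predicting the outcome, the pooled figure is confounded, and the within-stratum comparison is the causal one.
Within each level — mild: 25.6% vs 4.8%; severe: 62.0% vs 43.3% — Clinic T is lower every time.

increases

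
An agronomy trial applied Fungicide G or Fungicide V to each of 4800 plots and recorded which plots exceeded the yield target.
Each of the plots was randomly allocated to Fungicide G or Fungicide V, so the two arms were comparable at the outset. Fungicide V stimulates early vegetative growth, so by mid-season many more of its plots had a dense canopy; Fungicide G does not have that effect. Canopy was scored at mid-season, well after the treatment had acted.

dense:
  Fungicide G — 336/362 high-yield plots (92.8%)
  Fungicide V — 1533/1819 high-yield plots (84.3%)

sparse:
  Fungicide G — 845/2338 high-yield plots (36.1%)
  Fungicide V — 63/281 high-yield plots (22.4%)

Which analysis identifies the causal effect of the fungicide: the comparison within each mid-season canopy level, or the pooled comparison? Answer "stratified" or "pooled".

pooled

Mid-season canopy here is a post-treatment variable shaped by the fungicide; conditioning on it would introduce bias rather than remove it. The overall comparison is the causal one.
Pooled: Fungicide G 43.7% vs Fungicide V 76.0%; Fungicide V is higher overall.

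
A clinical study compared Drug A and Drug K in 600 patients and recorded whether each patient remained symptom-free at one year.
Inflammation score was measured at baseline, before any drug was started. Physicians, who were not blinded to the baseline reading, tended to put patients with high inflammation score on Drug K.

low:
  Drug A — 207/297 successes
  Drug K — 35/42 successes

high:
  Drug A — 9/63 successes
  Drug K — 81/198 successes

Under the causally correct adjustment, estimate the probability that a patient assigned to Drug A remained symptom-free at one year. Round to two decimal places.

0.46

Inflammation score is set before the drug has any effect — it is not caused by the drug — and it independently drives the outcome. That makes it a confounder, so the causal comparison is within inflammation score levels.
Standardising Drug A to the population inflammation score mix: 0.565·207/297 + 0.435·9/63 = 0.456.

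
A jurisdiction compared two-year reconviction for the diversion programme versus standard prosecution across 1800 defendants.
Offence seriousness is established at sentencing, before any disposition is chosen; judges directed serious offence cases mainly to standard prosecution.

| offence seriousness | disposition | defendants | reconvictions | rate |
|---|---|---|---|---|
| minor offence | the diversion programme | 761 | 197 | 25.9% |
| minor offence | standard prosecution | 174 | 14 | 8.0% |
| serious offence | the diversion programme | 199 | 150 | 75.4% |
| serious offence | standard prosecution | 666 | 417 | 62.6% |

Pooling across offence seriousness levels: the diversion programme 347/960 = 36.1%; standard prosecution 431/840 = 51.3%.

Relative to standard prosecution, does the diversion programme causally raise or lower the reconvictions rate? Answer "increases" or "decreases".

Offence seriousness satisfies the back-door criterion: it is not a descendant of the disposition, and it blocks the spurious path from disposition to outcome. Adjusting for it (i.e., using the within-offence seriousness rates) gives the causal effect.
Within each level — minor offence: 25.9% vs 8.0%; serious offence: 75.4% vs 62.6% — standard prosecution is lower every time.

increases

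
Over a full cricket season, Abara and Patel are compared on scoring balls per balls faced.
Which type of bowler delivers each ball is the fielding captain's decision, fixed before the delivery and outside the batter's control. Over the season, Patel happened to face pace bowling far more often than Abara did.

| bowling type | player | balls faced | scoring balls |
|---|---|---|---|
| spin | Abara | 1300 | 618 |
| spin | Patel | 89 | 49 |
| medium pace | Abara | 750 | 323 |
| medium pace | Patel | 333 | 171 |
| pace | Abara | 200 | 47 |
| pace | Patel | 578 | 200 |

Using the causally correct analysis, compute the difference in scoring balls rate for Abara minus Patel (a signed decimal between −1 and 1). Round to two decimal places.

-0.09

Patel is higher inside every bowling type stratum but Abara is higher in aggregate. Whether to stratify depends on how bowling type relates to the player.
Since bowling type is a pre-existing factor (not a product of the player) and it affects the outcome on its own, it is a confounder. The stratified rates, not the pooled rate, identify the causal effect.
Adjusting over the population distribution of bowling type: 0.427·(0.475−0.551) + 0.333·(0.431−0.514) + 0.239·(0.235−0.346) = -0.086.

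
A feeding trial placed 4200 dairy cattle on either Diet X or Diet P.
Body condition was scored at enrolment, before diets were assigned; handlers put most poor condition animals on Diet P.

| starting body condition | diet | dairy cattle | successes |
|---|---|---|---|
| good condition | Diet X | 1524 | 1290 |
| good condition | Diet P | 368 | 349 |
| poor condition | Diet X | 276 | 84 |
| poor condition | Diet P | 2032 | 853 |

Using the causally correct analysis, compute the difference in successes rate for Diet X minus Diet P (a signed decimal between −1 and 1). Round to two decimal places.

Diet P is higher inside every starting body condition stratum but Diet X is higher in aggregate. Whether to stratify depends on how starting body condition relates to the diet.
Starting body condition satisfies the back-door criterion: it is not a descendant of the diet, and it blocks the spurious path from diet to outcome. Adjusting for it (i.e., using the within-starting body condition rates) gives the causal effect.
Adjusting over the population distribution of starting body condition: 0.450·(0.846−0.948) + 0.550·(0.304−0.420) = -0.109.

-0.11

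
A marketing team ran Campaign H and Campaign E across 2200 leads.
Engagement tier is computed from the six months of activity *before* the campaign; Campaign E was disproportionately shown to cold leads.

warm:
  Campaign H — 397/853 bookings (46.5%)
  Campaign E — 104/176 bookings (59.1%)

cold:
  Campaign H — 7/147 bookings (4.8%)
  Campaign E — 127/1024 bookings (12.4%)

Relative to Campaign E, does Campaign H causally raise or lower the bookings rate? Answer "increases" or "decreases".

Engagement tier differs across campaigns for reasons unrelated to any effect of the campaign itself, and it separately predicts the outcome — a classic confounder. We must compare within engagement tier levels.
Within each level — warm: 46.5% vs 59.1%; cold: 4.8% vs 12.4% — Campaign E is higher every time.

decreases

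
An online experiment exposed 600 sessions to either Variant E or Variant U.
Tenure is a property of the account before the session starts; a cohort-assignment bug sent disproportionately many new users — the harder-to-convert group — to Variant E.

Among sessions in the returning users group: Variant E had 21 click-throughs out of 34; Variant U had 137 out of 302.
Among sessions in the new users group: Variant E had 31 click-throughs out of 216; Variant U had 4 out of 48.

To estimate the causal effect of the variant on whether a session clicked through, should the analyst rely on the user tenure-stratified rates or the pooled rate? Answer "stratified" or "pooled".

Since user tenure is a pre-existing factor (not a product of the variant) and it affects the outcome on its own, it is a confounder. The stratified rates, not the pooled rate, identify the causal effect.
Within each level — returning users: 61.8% vs 45.4%; new users: 14.4% vs 8.3% — Variant E is higher every time.

stratified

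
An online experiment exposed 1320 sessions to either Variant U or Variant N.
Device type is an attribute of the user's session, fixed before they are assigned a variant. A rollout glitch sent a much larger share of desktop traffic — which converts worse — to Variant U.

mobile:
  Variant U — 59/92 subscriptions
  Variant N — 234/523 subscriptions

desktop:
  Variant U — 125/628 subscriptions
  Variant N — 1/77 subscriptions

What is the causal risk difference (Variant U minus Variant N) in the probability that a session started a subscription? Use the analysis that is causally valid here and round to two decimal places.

+0.19

The device type-specific comparison favours Variant U throughout, but the pooled figures favour Variant N. The question is whether to condition on device type.
Since device type is a pre-existing factor (not a product of the variant) and it affects the outcome on its own, it is a confounder. The stratified rates, not the pooled rate, identify the causal effect.
Adjusting over the population distribution of device type: 0.466·(0.641−0.447) + 0.534·(0.199−0.013) = +0.190.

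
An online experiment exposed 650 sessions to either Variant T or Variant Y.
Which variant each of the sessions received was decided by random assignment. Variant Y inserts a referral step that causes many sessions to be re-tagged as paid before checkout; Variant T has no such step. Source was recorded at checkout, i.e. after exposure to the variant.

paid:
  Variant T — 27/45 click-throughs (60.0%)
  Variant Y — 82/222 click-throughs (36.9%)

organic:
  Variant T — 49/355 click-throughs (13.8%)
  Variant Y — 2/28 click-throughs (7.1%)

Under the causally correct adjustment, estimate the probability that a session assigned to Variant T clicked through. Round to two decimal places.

0.19

Traffic source lies on the pathway variant → traffic source → outcome, so adjusting for it blocks the indirect effect. For the total causal effect of variant, use the unadjusted pooled rates.
So P(outcome | do(Variant T)) is just the pooled rate for Variant T: 76/400 = 0.190.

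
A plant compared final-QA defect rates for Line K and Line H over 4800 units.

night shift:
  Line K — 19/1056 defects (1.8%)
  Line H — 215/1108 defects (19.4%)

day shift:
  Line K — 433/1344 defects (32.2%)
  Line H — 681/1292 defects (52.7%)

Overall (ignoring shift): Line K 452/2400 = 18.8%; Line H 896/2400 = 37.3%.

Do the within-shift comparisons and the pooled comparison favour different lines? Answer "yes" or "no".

Within each shift level (night shift 1.8% vs 19.4%; day shift 32.2% vs 52.7%), Line K has the lower rate every time. Pooled: 18.8% vs 37.3% — Line K has the lower rate overall. They agree.

no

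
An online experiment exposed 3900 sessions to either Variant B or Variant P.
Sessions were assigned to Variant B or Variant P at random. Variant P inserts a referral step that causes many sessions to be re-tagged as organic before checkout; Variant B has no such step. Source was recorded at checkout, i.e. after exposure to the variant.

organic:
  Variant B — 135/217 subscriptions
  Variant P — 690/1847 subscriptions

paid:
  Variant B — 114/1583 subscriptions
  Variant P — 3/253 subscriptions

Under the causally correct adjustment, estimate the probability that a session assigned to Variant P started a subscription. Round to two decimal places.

0.33

Within every traffic source level Variant B has the higher rate, yet pooled Variant P does — Simpson's reversal.
Traffic source here is a post-treatment variable shaped by the variant; conditioning on it would introduce bias rather than remove it. The overall comparison is the causal one.
So P(outcome | do(Variant P)) is just the pooled rate for Variant P: 693/2100 = 0.330.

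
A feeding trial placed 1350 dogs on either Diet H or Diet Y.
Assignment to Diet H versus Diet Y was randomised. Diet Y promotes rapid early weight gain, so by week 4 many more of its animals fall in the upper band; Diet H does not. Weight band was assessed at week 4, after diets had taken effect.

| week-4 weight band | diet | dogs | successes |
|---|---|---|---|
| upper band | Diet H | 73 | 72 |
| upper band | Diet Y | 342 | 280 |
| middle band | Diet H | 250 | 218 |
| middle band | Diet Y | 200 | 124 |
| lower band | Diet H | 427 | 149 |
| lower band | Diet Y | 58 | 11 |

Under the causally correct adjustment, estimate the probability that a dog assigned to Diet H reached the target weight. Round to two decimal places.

Stratifying would compare diets among dogs the diets themselves sorted into week-4 weight band groups — a form of selection on an intermediate. The unconditioned pooled rates give the total causal effect.
So P(outcome | do(Diet H)) is just the pooled rate for Diet H: 439/750 = 0.585.

0.59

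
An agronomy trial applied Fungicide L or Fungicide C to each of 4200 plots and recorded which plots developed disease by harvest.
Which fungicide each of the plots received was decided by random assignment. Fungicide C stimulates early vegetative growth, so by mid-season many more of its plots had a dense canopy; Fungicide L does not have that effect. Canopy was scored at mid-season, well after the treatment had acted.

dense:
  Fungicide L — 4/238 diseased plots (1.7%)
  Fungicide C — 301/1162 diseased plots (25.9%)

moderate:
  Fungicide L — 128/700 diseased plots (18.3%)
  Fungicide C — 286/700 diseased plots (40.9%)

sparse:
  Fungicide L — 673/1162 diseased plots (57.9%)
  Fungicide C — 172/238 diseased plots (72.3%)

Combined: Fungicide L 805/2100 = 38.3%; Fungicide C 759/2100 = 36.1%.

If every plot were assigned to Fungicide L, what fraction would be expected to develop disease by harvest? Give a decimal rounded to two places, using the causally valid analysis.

0.38

Within every mid-season canopy level Fungicide L has the lower rate, yet pooled Fungicide C does — Simpson's reversal.
Mid-season canopy is downstream of the fungicide. One should not condition on a consequence of treatment, so the overall rates are the right comparison.
So P(outcome | do(Fungicide L)) is just the pooled rate for Fungicide L: 805/2100 = 0.383.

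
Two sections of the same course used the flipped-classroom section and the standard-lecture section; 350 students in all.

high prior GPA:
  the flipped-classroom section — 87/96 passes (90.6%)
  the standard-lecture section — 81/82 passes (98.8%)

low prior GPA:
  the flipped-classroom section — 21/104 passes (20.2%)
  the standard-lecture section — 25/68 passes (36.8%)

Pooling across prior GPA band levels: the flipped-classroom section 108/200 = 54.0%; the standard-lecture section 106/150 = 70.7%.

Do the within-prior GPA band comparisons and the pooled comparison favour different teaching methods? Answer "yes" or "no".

no

Within each prior GPA band level (high prior GPA 90.6% vs 98.8%; low prior GPA 20.2% vs 36.8%), the standard-lecture section has the higher rate every time. Pooled: 54.0% vs 70.7% — the standard-lecture section has the higher rate overall. They agree.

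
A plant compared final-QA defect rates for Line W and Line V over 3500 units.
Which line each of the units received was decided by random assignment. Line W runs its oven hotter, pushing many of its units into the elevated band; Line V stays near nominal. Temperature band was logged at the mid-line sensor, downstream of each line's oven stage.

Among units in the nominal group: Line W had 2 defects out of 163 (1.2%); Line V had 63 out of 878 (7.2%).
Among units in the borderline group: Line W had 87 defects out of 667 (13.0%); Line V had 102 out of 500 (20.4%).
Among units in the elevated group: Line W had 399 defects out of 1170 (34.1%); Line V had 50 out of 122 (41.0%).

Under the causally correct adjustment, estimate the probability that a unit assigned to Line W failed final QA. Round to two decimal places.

0.24

The in-process temperature band-specific comparison favours Line W throughout, but the pooled figures favour Line V. The question is whether to condition on in-process temperature band.
The distribution of in-process temperature band is itself part of what the line does — it is an intermediate outcome. Holding it fixed would remove that part of the effect; the total effect is the pooled difference.
So P(outcome | do(Line W)) is just the pooled rate for Line W: 488/2000 = 0.244.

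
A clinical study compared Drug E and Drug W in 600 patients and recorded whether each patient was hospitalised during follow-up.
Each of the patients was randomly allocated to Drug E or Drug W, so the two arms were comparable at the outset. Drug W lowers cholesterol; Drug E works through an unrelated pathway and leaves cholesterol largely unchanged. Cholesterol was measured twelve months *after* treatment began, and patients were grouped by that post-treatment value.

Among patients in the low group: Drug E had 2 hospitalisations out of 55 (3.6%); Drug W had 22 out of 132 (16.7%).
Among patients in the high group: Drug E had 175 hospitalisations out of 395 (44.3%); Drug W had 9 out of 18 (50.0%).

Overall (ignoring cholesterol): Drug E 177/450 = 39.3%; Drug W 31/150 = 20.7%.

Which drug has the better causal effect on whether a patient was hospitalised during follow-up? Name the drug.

Drug W

Stratifying would compare drugs among patients the drugs themselves sorted into cholesterol groups — a form of selection on an intermediate. The unconditioned pooled rates give the total causal effect.
Pooled: Drug E 39.3% vs Drug W 20.7%; Drug W is lower overall.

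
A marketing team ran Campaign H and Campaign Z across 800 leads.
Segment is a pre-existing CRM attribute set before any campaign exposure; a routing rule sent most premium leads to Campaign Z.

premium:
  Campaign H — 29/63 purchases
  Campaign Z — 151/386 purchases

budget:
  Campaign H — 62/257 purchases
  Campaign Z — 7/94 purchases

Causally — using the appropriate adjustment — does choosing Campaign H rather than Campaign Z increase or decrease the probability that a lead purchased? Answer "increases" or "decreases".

increases

The imbalance in customer segment arose from how leads were allocated, not from anything the campaign did; and customer segment independently affects the outcome. The pooled gap is confounded — condition on customer segment.
Within each level — premium: 46.0% vs 39.1%; budget: 24.1% vs 7.4% — Campaign H is higher every time.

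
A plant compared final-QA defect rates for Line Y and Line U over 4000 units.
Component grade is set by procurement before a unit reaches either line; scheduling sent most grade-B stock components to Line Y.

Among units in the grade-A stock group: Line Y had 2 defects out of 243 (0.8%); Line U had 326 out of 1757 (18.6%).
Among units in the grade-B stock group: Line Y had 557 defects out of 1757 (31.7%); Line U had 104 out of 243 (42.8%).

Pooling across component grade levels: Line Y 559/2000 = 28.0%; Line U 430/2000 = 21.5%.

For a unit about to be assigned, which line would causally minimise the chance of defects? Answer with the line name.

Line Y

Since component grade is a pre-existing factor (not a product of the line) and it affects the outcome on its own, it is a confounder. The stratified rates, not the pooled rate, identify the causal effect.
Within each level — grade-A stock: 0.8% vs 18.6%; grade-B stock: 31.7% vs 42.8% — Line Y is lower every time.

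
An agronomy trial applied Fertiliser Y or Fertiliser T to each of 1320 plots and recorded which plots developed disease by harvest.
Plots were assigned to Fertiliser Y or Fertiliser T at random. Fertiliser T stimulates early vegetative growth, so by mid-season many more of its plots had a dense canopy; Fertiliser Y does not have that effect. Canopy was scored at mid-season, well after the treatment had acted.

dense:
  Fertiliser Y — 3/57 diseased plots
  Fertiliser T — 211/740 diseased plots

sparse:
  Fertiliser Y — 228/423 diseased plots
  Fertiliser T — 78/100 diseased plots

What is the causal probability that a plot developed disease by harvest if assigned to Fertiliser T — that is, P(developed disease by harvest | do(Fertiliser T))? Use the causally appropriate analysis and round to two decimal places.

0.34

Stratifying would compare fertilisers among plots the fertilisers themselves sorted into mid-season canopy groups — a form of selection on an intermediate. The unconditioned pooled rates give the total causal effect.
So P(outcome | do(Fertiliser T)) is just the pooled rate for Fertiliser T: 289/840 = 0.344.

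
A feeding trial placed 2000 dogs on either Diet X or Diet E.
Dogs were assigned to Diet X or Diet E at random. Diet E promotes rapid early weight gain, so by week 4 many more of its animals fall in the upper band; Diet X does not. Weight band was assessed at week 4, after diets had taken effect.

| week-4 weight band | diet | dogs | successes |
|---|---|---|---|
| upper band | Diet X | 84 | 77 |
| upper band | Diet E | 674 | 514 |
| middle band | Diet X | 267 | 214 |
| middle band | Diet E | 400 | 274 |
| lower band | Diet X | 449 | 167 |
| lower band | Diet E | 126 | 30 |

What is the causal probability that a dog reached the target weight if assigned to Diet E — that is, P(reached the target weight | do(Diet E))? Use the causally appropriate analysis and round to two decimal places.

0.68

Week-4 weight band is recorded after the diet and is itself shifted by it — it sits on the causal path from diet to outcome. Conditioning on a mediator would strip out part of the effect we want; the pooled comparison gives the total causal effect.
So P(outcome | do(Diet E)) is just the pooled rate for Diet E: 818/1200 = 0.682.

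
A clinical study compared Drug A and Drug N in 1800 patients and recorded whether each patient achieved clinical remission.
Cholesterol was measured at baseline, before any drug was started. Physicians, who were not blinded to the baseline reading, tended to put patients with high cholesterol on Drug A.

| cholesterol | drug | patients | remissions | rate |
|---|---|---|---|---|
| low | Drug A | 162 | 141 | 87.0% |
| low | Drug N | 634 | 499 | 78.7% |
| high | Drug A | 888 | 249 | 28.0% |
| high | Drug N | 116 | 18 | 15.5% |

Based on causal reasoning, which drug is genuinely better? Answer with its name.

Drug A

The cholesterol-specific comparison favours Drug A throughout, but the pooled figures favour Drug N. The question is whether to condition on cholesterol.
Since cholesterol is a pre-existing factor (not a product of the drug) and it affects the outcome on its own, it is a confounder. The stratified rates, not the pooled rate, identify the causal effect.
Within each level — low: 87.0% vs 78.7%; high: 28.0% vs 15.5% — Drug A is higher every time.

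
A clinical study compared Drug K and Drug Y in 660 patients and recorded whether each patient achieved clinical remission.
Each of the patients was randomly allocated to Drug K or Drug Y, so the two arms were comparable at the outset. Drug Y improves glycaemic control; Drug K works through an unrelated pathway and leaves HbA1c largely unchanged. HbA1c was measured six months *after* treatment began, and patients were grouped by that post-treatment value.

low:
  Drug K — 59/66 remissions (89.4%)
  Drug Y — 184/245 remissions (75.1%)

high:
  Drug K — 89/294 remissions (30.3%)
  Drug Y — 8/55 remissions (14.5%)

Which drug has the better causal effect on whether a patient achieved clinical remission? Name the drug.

HbA1c is downstream of the drug. One should not condition on a consequence of treatment, so the overall rates are the right comparison.
Pooled: Drug K 41.1% vs Drug Y 64.0%; Drug Y is higher overall.

Drug Y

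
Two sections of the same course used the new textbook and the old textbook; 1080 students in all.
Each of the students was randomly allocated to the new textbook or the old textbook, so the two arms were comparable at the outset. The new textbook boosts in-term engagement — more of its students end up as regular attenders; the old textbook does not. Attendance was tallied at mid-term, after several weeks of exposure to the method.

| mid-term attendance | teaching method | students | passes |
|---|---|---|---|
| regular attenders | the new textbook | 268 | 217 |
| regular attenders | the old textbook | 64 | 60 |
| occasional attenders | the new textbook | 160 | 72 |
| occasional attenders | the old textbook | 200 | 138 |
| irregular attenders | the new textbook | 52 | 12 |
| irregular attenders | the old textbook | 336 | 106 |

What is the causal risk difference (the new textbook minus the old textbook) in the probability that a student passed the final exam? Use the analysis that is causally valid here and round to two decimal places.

Mid-term attendance is recorded after the teaching method and is itself shifted by it — it sits on the causal path from teaching method to outcome. Conditioning on a mediator would strip out part of the effect we want; the pooled comparison gives the total causal effect.
The causal difference is the pooled difference: 0.627 − 0.507 = +0.120.

+0.12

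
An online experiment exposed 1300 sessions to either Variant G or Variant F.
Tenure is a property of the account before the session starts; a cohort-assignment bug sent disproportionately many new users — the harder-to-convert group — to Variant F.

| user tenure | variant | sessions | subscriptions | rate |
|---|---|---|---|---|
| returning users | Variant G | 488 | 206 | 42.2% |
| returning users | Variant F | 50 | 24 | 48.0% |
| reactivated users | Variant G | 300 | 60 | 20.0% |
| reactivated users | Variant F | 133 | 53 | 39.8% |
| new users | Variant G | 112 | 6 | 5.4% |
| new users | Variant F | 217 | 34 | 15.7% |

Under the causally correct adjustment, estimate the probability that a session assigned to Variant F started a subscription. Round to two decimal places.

Variant F is higher inside every user tenure stratum but Variant G is higher in aggregate. Whether to stratify depends on how user tenure relates to the variant.
User tenure is set before the variant has any effect — it is not caused by the variant — and it independently drives the outcome. That makes it a confounder, so the causal comparison is within user tenure levels.
Standardising Variant F to the population user tenure mix: 0.414·24/50 + 0.333·53/133 + 0.253·34/217 = 0.371.

0.37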